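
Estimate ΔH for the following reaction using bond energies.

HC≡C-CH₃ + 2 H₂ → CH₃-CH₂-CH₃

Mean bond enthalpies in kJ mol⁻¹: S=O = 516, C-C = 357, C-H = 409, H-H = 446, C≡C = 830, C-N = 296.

ΔH ≈ −271 kJ

Bonds broken (reactants):
  C≡C: 1 × 830 = 830
  C-C: 1 × 357 = 357
  C-H: 4 × 409 = 1636
  H-H: 2 × 446 = 892
  Σ(broken) = 3715 kJ
Bonds formed (products):
  C-C: 2 × 357 = 714
  C-H: 8 × 409 = 3272
  Σ(formed) = 3986 kJ
ΔH = Σ(broken) − Σ(formed) = 3715 − 3986 = −271 kJ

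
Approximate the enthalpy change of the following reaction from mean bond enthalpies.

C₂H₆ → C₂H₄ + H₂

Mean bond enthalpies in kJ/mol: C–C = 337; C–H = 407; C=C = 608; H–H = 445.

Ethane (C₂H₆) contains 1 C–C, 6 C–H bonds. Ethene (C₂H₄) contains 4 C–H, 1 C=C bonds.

Bonds broken (reactants):
  C–C: 1 × 337 = 337
  C–H: 6 × 407 = 2442
  Σ(broken) = 2779 kJ
Bonds formed (products):
  C–H: 4 × 407 = 1628
  C=C: 1 × 608 = 608
  H–H: 1 × 445 = 445
  Σ(formed) = 2681 kJ
ΔH = Σ(broken) − Σ(formed) = 2779 − 2681 = +98 kJ

ΔH ≈ +98 kJ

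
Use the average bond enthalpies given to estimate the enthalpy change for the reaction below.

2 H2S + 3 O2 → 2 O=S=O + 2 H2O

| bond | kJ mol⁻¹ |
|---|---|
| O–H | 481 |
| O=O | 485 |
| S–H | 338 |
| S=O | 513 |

Bonds broken (reactants):
  O=O: 3 × 485 = 1455
  S–H: 4 × 338 = 1352
  Σ(broken) = 2807 kJ
Bonds formed (products):
  O–H: 4 × 481 = 1924
  S=O: 4 × 513 = 2052
  Σ(formed) = 3976 kJ
ΔH = Σ(broken) − Σ(formed) = 2807 − 3976 = −1169 kJ

ΔH ≈ −1169 kJ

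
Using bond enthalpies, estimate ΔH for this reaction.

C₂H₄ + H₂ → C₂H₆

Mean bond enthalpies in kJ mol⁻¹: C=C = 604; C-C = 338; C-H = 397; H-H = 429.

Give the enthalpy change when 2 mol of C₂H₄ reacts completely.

ΔH = −198 kJ

Bonds broken (reactants):
  C-H: 4 × 397 = 1588
  C=C: 1 × 604 = 604
  H-H: 1 × 429 = 429
  Σ(broken) = 2621 kJ
Bonds formed (products):
  C-C: 1 × 338 = 338
  C-H: 6 × 397 = 2382
  Σ(formed) = 2720 kJ
ΔH = Σ(broken) − Σ(formed) = 2621 − 2720 = −99 kJ
For 2× the reaction as written: 2 × (−99) = −198 kJ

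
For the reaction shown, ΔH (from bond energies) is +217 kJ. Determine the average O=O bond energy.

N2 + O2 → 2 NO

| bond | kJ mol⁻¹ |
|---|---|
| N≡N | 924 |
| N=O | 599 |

D(O=O) ≈ 491 kJ/mol

Let D be the O=O bond energy.
Σ(broken) = 1×924 + 1×D = 924 + D
Σ(formed) = 2×599 = 1198
ΔH = Σ(broken) − Σ(formed) = (924 + D) − (1198) = −274 + D
Setting this equal to +217 kJ gives D = 491 kJ/mol.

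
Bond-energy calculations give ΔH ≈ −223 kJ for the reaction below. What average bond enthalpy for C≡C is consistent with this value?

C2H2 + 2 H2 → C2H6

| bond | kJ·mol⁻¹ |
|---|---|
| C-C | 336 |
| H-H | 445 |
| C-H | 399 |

Let D be the C≡C bond energy.
Σ(broken) = 1×D + 2×399 + 2×445 = 1688 + D
Σ(formed) = 1×336 + 6×399 = 2730
ΔH = Σ(broken) − Σ(formed) = (1688 + D) − (2730) = −1042 + D
Setting this equal to −223 kJ gives D = 819 kJ/mol.

D(C≡C) ≈ 819 kJ/mol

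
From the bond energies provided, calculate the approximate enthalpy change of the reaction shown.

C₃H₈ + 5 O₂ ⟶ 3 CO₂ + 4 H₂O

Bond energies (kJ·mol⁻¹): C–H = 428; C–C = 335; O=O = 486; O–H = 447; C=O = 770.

ΔH ≈ −1672 kJ

Bonds broken (reactants):
  C–C: 2 × 335 = 670
  C–H: 8 × 428 = 3424
  O=O: 5 × 486 = 2430
  Σ(broken) = 6524 kJ
Bonds formed (products):
  C=O: 6 × 770 = 4620
  O–H: 8 × 447 = 3576
  Σ(formed) = 8196 kJ
ΔH = Σ(broken) − Σ(formed) = 6524 − 8196 = −1672 kJ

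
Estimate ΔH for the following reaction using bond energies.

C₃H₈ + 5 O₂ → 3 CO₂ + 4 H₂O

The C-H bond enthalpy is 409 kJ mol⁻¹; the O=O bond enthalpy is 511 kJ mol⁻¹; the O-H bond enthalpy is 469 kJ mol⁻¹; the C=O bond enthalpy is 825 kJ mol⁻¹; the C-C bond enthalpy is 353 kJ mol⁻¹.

ΔH ≈ −2169 kJ

Bonds broken (reactants):
  C-C: 2 × 353 = 706
  C-H: 8 × 409 = 3272
  O=O: 5 × 511 = 2555
  Σ(broken) = 6533 kJ
Bonds formed (products):
  C=O: 6 × 825 = 4950
  O-H: 8 × 469 = 3752
  Σ(formed) = 8702 kJ
ΔH = Σ(broken) − Σ(formed) = 6533 − 8702 = −2169 kJ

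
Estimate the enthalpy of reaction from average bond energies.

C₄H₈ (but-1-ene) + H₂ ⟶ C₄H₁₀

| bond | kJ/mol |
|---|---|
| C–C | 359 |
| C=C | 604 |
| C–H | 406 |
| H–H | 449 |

ΔH ≈ −118 kJ

Bonds broken (reactants):
  C–C: 2 × 359 = 718
  C–H: 8 × 406 = 3248
  C=C: 1 × 604 = 604
  H–H: 1 × 449 = 449
  Σ(broken) = 5019 kJ
Bonds formed (products):
  C–C: 3 × 359 = 1077
  C–H: 10 × 406 = 4060
  Σ(formed) = 5137 kJ
ΔH = Σ(broken) − Σ(formed) = 5019 − 5137 = −118 kJ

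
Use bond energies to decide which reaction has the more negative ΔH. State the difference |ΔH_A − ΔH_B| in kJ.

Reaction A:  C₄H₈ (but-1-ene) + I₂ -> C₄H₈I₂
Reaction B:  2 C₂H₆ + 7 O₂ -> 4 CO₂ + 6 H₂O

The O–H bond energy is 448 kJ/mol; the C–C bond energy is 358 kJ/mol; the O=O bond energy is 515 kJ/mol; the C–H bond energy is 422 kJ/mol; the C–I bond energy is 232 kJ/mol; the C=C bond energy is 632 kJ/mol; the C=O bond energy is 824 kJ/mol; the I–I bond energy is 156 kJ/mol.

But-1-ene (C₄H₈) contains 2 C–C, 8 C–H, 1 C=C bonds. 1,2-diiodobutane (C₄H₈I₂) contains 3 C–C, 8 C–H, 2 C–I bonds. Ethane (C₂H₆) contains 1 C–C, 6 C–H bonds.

Reaction A:
  Bonds broken (reactants):
    C–C: 2 × 358 = 716
    C–H: 8 × 422 = 3376
    C=C: 1 × 632 = 632
    I–I: 1 × 156 = 156
    Σ(broken) = 4880 kJ
  Bonds formed (products):
    C–C: 3 × 358 = 1074
    C–H: 8 × 422 = 3376
    C–I: 2 × 232 = 464
    Σ(formed) = 4914 kJ
  ΔH_A = 4880 − 4914 = −34 kJ
Reaction B:
  Bonds broken (reactants):
    C–C: 2 × 358 = 716
    C–H: 12 × 422 = 5064
    O=O: 7 × 515 = 3605
    Σ(broken) = 9385 kJ
  Bonds formed (products):
    C=O: 8 × 824 = 6592
    O–H: 12 × 448 = 5376
    Σ(formed) = 11968 kJ
  ΔH_B = 9385 − 11968 = −2583 kJ
ΔH_A − ΔH_B = +2549 kJ, so reaction B has the more negative ΔH; |ΔH_A − ΔH_B| = 2549 kJ.

Reaction B, by 2549 kJ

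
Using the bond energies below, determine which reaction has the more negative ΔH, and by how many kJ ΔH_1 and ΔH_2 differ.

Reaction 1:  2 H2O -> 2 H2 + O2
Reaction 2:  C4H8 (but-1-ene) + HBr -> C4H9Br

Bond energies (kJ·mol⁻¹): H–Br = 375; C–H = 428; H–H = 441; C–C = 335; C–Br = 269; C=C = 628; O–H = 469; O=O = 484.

Reaction 2, by 539 kJ

Reaction 1:
  Bonds broken (reactants):
    O–H: 4 × 469 = 1876
    Σ(broken) = 1876 kJ
  Bonds formed (products):
    H–H: 2 × 441 = 882
    O=O: 1 × 484 = 484
    Σ(formed) = 1366 kJ
  ΔH_1 = 1876 − 1366 = +510 kJ
Reaction 2:
  Bonds broken (reactants):
    C–C: 2 × 335 = 670
    C–H: 8 × 428 = 3424
    C=C: 1 × 628 = 628
    H–Br: 1 × 375 = 375
    Σ(broken) = 5097 kJ
  Bonds formed (products):
    C–Br: 1 × 269 = 269
    C–C: 3 × 335 = 1005
    C–H: 9 × 428 = 3852
    Σ(formed) = 5126 kJ
  ΔH_2 = 5097 − 5126 = −29 kJ
ΔH_1 − ΔH_2 = +539 kJ, so reaction 2 has the more negative ΔH; |ΔH_1 − ΔH_2| = 539 kJ.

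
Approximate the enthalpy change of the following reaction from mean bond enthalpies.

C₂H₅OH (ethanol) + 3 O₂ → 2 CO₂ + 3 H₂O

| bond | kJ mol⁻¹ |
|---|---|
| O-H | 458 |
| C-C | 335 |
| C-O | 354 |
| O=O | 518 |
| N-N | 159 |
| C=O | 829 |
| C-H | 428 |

Bonds broken (reactants):
  C-C: 1 × 335 = 335
  C-H: 5 × 428 = 2140
  C-O: 1 × 354 = 354
  O-H: 1 × 458 = 458
  O=O: 3 × 518 = 1554
  Σ(broken) = 4841 kJ
Bonds formed (products):
  C=O: 4 × 829 = 3316
  O-H: 6 × 458 = 2748
  Σ(formed) = 6064 kJ
ΔH = Σ(broken) − Σ(formed) = 4841 − 6064 = −1223 kJ

ΔH ≈ −1223 kJ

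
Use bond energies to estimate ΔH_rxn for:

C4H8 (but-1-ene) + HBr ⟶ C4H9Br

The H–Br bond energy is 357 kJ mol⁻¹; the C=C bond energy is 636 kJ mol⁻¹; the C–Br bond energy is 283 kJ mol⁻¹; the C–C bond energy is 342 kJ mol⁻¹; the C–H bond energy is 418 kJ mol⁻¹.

Bonds broken (reactants):
  C–C: 2 × 342 = 684
  C–H: 8 × 418 = 3344
  C=C: 1 × 636 = 636
  H–Br: 1 × 357 = 357
  Σ(broken) = 5021 kJ
Bonds formed (products):
  C–Br: 1 × 283 = 283
  C–C: 3 × 342 = 1026
  C–H: 9 × 418 = 3762
  Σ(formed) = 5071 kJ
ΔH = Σ(broken) − Σ(formed) = 5021 − 5071 = −50 kJ

ΔH ≈ −50 kJ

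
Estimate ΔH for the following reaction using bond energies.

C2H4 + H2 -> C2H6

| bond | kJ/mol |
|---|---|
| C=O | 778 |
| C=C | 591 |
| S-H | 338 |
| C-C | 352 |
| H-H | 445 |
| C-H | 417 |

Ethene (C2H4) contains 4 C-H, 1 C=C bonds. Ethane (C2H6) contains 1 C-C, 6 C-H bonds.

Bonds broken (reactants):
  C-H: 4 × 417 = 1668
  C=C: 1 × 591 = 591
  H-H: 1 × 445 = 445
  Σ(broken) = 2704 kJ
Bonds formed (products):
  C-C: 1 × 352 = 352
  C-H: 6 × 417 = 2502
  Σ(formed) = 2854 kJ
ΔH = Σ(broken) − Σ(formed) = 2704 − 2854 = −150 kJ

ΔH ≈ −150 kJ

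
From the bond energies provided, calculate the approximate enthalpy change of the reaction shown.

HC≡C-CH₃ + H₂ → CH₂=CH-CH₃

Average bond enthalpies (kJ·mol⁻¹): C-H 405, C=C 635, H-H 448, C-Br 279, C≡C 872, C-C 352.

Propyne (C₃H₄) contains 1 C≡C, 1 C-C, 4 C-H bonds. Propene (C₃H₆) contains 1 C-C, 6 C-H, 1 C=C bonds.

Bonds broken (reactants):
  C≡C: 1 × 872 = 872
  C-C: 1 × 352 = 352
  C-H: 4 × 405 = 1620
  H-H: 1 × 448 = 448
  Σ(broken) = 3292 kJ
Bonds formed (products):
  C-C: 1 × 352 = 352
  C-H: 6 × 405 = 2430
  C=C: 1 × 635 = 635
  Σ(formed) = 3417 kJ
ΔH = Σ(broken) − Σ(formed) = 3292 − 3417 = −125 kJ

ΔH ≈ −125 kJ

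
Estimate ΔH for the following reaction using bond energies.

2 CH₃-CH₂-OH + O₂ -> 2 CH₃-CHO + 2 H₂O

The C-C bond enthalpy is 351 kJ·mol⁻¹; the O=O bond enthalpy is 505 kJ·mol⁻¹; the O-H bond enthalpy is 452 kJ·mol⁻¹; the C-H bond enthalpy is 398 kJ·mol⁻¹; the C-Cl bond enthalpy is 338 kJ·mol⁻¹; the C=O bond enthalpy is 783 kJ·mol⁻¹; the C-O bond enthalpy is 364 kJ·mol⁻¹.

ΔH ≈ −441 kJ

Bonds broken (reactants):
  C-C: 2 × 351 = 702
  C-H: 10 × 398 = 3980
  C-O: 2 × 364 = 728
  O-H: 2 × 452 = 904
  O=O: 1 × 505 = 505
  Σ(broken) = 6819 kJ
Bonds formed (products):
  C-C: 2 × 351 = 702
  C-H: 8 × 398 = 3184
  C=O: 2 × 783 = 1566
  O-H: 4 × 452 = 1808
  Σ(formed) = 7260 kJ
ΔH = Σ(broken) − Σ(formed) = 6819 − 7260 = −441 kJ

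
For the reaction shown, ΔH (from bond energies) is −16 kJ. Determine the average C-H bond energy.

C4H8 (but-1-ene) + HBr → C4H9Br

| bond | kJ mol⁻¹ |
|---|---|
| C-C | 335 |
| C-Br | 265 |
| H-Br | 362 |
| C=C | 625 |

Let D be the C-H bond energy.
Σ(broken) = 2×335 + 8×D + 1×625 + 1×362 = 1657 + 8D
Σ(formed) = 1×265 + 3×335 + 9×D = 1270 + 9D
ΔH = Σ(broken) − Σ(formed) = (1657 + 8D) − (1270 + 9D) = +387 − D
Setting this equal to −16 kJ gives D = 403 kJ/mol.

D(C-H) ≈ 403 kJ/mol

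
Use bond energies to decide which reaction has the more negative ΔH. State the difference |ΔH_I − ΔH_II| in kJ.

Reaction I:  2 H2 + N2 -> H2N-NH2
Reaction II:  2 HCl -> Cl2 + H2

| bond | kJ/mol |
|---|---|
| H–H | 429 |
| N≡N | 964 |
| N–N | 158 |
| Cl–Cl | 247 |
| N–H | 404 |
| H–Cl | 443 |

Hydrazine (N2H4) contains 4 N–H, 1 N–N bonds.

Reaction I, by 162 kJ

Reaction I:
  Bonds broken (reactants):
    H–H: 2 × 429 = 858
    N≡N: 1 × 964 = 964
    Σ(broken) = 1822 kJ
  Bonds formed (products):
    N–H: 4 × 404 = 1616
    N–N: 1 × 158 = 158
    Σ(formed) = 1774 kJ
  ΔH_I = 1822 − 1774 = +48 kJ
Reaction II:
  Bonds broken (reactants):
    H–Cl: 2 × 443 = 886
    Σ(broken) = 886 kJ
  Bonds formed (products):
    Cl–Cl: 1 × 247 = 247
    H–H: 1 × 429 = 429
    Σ(formed) = 676 kJ
  ΔH_II = 886 − 676 = +210 kJ
ΔH_I − ΔH_II = −162 kJ, so reaction I has the more negative ΔH; |ΔH_I − ΔH_II| = 162 kJ.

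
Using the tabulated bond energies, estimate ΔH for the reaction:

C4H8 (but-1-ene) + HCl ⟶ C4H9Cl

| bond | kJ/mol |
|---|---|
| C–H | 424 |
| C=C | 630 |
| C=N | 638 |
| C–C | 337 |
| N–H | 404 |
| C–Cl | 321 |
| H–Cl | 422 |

ΔH ≈ −30 kJ

Bonds broken (reactants):
  C–C: 2 × 337 = 674
  C–H: 8 × 424 = 3392
  C=C: 1 × 630 = 630
  H–Cl: 1 × 422 = 422
  Σ(broken) = 5118 kJ
Bonds formed (products):
  C–C: 3 × 337 = 1011
  C–Cl: 1 × 321 = 321
  C–H: 9 × 424 = 3816
  Σ(formed) = 5148 kJ
ΔH = Σ(broken) − Σ(formed) = 5118 − 5148 = −30 kJ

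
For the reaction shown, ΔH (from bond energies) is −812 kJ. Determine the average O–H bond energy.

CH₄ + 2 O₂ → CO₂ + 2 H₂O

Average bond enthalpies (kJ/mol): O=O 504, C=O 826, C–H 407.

Let D be the O–H bond energy.
Σ(broken) = 4×407 + 2×504 = 2636
Σ(formed) = 2×826 + 4×D = 1652 + 4D
ΔH = Σ(broken) − Σ(formed) = (2636) − (1652 + 4D) = +984 − 4D
Setting this equal to −812 kJ gives 4D = 1796, so D = 449 kJ/mol.

D(O–H) ≈ 449 kJ/mol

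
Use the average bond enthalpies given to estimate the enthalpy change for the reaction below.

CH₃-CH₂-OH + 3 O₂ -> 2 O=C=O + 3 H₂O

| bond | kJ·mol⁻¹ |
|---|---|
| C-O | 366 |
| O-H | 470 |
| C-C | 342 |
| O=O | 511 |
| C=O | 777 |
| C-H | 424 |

Bonds broken (reactants):
  C-C: 1 × 342 = 342
  C-H: 5 × 424 = 2120
  C-O: 1 × 366 = 366
  O-H: 1 × 470 = 470
  O=O: 3 × 511 = 1533
  Σ(broken) = 4831 kJ
Bonds formed (products):
  C=O: 4 × 777 = 3108
  O-H: 6 × 470 = 2820
  Σ(formed) = 5928 kJ
ΔH = Σ(broken) − Σ(formed) = 4831 − 5928 = −1097 kJ

ΔH ≈ −1097 kJ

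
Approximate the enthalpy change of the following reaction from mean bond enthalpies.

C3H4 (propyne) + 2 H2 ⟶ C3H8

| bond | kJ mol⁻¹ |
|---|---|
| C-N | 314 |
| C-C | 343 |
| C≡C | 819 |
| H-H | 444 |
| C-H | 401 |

Bonds broken (reactants):
  C≡C: 1 × 819 = 819
  C-C: 1 × 343 = 343
  C-H: 4 × 401 = 1604
  H-H: 2 × 444 = 888
  Σ(broken) = 3654 kJ
Bonds formed (products):
  C-C: 2 × 343 = 686
  C-H: 8 × 401 = 3208
  Σ(formed) = 3894 kJ
ΔH = Σ(broken) − Σ(formed) = 3654 − 3894 = −240 kJ

ΔH ≈ −240 kJ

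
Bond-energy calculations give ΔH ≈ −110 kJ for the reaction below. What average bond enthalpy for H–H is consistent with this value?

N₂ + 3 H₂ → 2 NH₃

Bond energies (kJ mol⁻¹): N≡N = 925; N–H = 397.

Let D be the H–H bond energy.
Σ(broken) = 3×D + 1×925 = 925 + 3D
Σ(formed) = 6×397 = 2382
ΔH = Σ(broken) − Σ(formed) = (925 + 3D) − (2382) = −1457 + 3D
Setting this equal to −110 kJ gives 3D = 1347, so D = 449 kJ/mol.

D(H–H) ≈ 449 kJ/mol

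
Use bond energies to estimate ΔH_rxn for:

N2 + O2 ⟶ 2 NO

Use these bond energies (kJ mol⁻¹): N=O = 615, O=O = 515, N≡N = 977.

ΔH ≈ +262 kJ

Bonds broken (reactants):
  N≡N: 1 × 977 = 977
  O=O: 1 × 515 = 515
  Σ(broken) = 1492 kJ
Bonds formed (products):
  N=O: 2 × 615 = 1230
  Σ(formed) = 1230 kJ
ΔH = Σ(broken) − Σ(formed) = 1492 − 1230 = +262 kJ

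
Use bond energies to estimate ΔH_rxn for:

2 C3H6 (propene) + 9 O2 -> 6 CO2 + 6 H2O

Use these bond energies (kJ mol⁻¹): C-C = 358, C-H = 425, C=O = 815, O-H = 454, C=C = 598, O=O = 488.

Bonds broken (reactants):
  C-C: 2 × 358 = 716
  C-H: 12 × 425 = 5100
  C=C: 2 × 598 = 1196
  O=O: 9 × 488 = 4392
  Σ(broken) = 11404 kJ
Bonds formed (products):
  C=O: 12 × 815 = 9780
  O-H: 12 × 454 = 5448
  Σ(formed) = 15228 kJ
ΔH = Σ(broken) − Σ(formed) = 11404 − 15228 = −3824 kJ

ΔH ≈ −3824 kJ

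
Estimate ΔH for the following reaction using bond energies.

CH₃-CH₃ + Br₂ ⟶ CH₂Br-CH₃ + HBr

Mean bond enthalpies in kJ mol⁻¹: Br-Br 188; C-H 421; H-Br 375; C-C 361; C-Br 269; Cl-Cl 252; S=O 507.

ΔH ≈ −35 kJ

Bonds broken (reactants):
  Br-Br: 1 × 188 = 188
  C-C: 1 × 361 = 361
  C-H: 6 × 421 = 2526
  Σ(broken) = 3075 kJ
Bonds formed (products):
  C-Br: 1 × 269 = 269
  C-C: 1 × 361 = 361
  C-H: 5 × 421 = 2105
  H-Br: 1 × 375 = 375
  Σ(formed) = 3110 kJ
ΔH = Σ(broken) − Σ(formed) = 3075 − 3110 = −35 kJ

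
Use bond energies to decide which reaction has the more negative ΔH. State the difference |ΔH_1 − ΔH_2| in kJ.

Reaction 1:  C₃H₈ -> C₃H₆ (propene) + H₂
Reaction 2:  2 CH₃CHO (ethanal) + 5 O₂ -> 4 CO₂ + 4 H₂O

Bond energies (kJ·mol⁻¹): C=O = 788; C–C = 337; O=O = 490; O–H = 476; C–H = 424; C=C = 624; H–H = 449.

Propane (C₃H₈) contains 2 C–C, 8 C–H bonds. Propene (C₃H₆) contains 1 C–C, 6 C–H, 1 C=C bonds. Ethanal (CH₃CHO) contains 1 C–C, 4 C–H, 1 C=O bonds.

Reaction 2, by 2132 kJ

Reaction 1:
  Bonds broken (reactants):
    C–C: 2 × 337 = 674
    C–H: 8 × 424 = 3392
    Σ(broken) = 4066 kJ
  Bonds formed (products):
    C–C: 1 × 337 = 337
    C–H: 6 × 424 = 2544
    C=C: 1 × 624 = 624
    H–H: 1 × 449 = 449
    Σ(formed) = 3954 kJ
  ΔH_1 = 4066 − 3954 = +112 kJ
Reaction 2:
  Bonds broken (reactants):
    C–C: 2 × 337 = 674
    C–H: 8 × 424 = 3392
    C=O: 2 × 788 = 1576
    O=O: 5 × 490 = 2450
    Σ(broken) = 8092 kJ
  Bonds formed (products):
    C=O: 8 × 788 = 6304
    O–H: 8 × 476 = 3808
    Σ(formed) = 10112 kJ
  ΔH_2 = 8092 − 10112 = −2020 kJ
ΔH_1 − ΔH_2 = +2132 kJ, so reaction 2 has the more negative ΔH; |ΔH_1 − ΔH_2| = 2132 kJ.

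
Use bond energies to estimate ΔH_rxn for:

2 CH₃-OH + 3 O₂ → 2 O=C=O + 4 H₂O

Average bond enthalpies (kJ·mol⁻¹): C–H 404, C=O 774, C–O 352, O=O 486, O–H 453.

Bonds broken (reactants):
  C–H: 6 × 404 = 2424
  C–O: 2 × 352 = 704
  O–H: 2 × 453 = 906
  O=O: 3 × 486 = 1458
  Σ(broken) = 5492 kJ
Bonds formed (products):
  C=O: 4 × 774 = 3096
  O–H: 8 × 453 = 3624
  Σ(formed) = 6720 kJ
ΔH = Σ(broken) − Σ(formed) = 5492 − 6720 = −1228 kJ

ΔH ≈ −1228 kJ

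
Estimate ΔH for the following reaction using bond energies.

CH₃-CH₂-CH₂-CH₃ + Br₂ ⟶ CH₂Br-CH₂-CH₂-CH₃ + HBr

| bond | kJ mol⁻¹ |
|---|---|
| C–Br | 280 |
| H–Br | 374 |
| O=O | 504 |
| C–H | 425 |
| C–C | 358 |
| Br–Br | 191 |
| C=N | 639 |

ΔH ≈ −38 kJ

Bonds broken (reactants):
  Br–Br: 1 × 191 = 191
  C–C: 3 × 358 = 1074
  C–H: 10 × 425 = 4250
  Σ(broken) = 5515 kJ
Bonds formed (products):
  C–Br: 1 × 280 = 280
  C–C: 3 × 358 = 1074
  C–H: 9 × 425 = 3825
  H–Br: 1 × 374 = 374
  Σ(formed) = 5553 kJ
ΔH = Σ(broken) − Σ(formed) = 5515 − 5553 = −38 kJ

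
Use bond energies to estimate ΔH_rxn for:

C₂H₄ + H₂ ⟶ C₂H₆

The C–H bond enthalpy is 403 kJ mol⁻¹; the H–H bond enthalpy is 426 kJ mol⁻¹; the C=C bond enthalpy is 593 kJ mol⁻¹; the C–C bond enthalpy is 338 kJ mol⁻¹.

ΔH ≈ −125 kJ

Bonds broken (reactants):
  C–H: 4 × 403 = 1612
  C=C: 1 × 593 = 593
  H–H: 1 × 426 = 426
  Σ(broken) = 2631 kJ
Bonds formed (products):
  C–C: 1 × 338 = 338
  C–H: 6 × 403 = 2418
  Σ(formed) = 2756 kJ
ΔH = Σ(broken) − Σ(formed) = 2631 − 2756 = −125 kJ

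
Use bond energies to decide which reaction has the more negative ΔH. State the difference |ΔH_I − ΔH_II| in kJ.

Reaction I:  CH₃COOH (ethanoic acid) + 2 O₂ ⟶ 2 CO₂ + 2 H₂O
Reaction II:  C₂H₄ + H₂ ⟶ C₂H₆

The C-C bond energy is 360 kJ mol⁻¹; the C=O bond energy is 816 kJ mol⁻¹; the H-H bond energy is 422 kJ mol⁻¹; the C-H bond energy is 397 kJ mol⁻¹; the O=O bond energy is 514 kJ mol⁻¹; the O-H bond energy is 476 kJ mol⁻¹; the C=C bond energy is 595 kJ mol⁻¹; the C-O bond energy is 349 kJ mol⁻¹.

Reaction I:
  Bonds broken (reactants):
    C-C: 1 × 360 = 360
    C-H: 3 × 397 = 1191
    C-O: 1 × 349 = 349
    C=O: 1 × 816 = 816
    O-H: 1 × 476 = 476
    O=O: 2 × 514 = 1028
    Σ(broken) = 4220 kJ
  Bonds formed (products):
    C=O: 4 × 816 = 3264
    O-H: 4 × 476 = 1904
    Σ(formed) = 5168 kJ
  ΔH_I = 4220 − 5168 = −948 kJ
Reaction II:
  Bonds broken (reactants):
    C-H: 4 × 397 = 1588
    C=C: 1 × 595 = 595
    H-H: 1 × 422 = 422
    Σ(broken) = 2605 kJ
  Bonds formed (products):
    C-C: 1 × 360 = 360
    C-H: 6 × 397 = 2382
    Σ(formed) = 2742 kJ
  ΔH_II = 2605 − 2742 = −137 kJ
ΔH_I − ΔH_II = −811 kJ, so reaction I has the more negative ΔH; |ΔH_I − ΔH_II| = 811 kJ.

Reaction I, by 811 kJ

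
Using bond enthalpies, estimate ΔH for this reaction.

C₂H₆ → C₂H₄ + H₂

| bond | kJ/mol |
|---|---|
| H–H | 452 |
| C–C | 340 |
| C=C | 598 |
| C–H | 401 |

Bonds broken (reactants):
  C–C: 1 × 340 = 340
  C–H: 6 × 401 = 2406
  Σ(broken) = 2746 kJ
Bonds formed (products):
  C–H: 4 × 401 = 1604
  C=C: 1 × 598 = 598
  H–H: 1 × 452 = 452
  Σ(formed) = 2654 kJ
ΔH = Σ(broken) − Σ(formed) = 2746 − 2654 = +92 kJ

ΔH ≈ +92 kJ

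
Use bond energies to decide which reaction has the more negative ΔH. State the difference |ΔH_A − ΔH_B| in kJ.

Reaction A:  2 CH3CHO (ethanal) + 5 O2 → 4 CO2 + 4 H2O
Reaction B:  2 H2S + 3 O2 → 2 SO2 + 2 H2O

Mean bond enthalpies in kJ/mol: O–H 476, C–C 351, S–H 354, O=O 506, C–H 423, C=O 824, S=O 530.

Reaction A:
  Bonds broken (reactants):
    C–C: 2 × 351 = 702
    C–H: 8 × 423 = 3384
    C=O: 2 × 824 = 1648
    O=O: 5 × 506 = 2530
    Σ(broken) = 8264 kJ
  Bonds formed (products):
    C=O: 8 × 824 = 6592
    O–H: 8 × 476 = 3808
    Σ(formed) = 10400 kJ
  ΔH_A = 8264 − 10400 = −2136 kJ
Reaction B:
  Bonds broken (reactants):
    O=O: 3 × 506 = 1518
    S–H: 4 × 354 = 1416
    Σ(broken) = 2934 kJ
  Bonds formed (products):
    O–H: 4 × 476 = 1904
    S=O: 4 × 530 = 2120
    Σ(formed) = 4024 kJ
  ΔH_B = 2934 − 4024 = −1090 kJ
ΔH_A − ΔH_B = −1046 kJ, so reaction A has the more negative ΔH; |ΔH_A − ΔH_B| = 1046 kJ.

Reaction A, by 1046 kJ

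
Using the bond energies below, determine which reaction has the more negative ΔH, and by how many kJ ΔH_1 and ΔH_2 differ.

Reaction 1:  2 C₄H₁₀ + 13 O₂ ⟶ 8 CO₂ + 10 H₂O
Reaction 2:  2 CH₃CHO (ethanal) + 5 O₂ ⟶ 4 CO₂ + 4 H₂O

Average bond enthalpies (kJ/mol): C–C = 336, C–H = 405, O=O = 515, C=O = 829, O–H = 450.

Reaction 1, by 3366 kJ

Reaction 1:
  Bonds broken (reactants):
    C–C: 6 × 336 = 2016
    C–H: 20 × 405 = 8100
    O=O: 13 × 515 = 6695
    Σ(broken) = 16811 kJ
  Bonds formed (products):
    C=O: 16 × 829 = 13264
    O–H: 20 × 450 = 9000
    Σ(formed) = 22264 kJ
  ΔH_1 = 16811 − 22264 = −5453 kJ
Reaction 2:
  Bonds broken (reactants):
    C–C: 2 × 336 = 672
    C–H: 8 × 405 = 3240
    C=O: 2 × 829 = 1658
    O=O: 5 × 515 = 2575
    Σ(broken) = 8145 kJ
  Bonds formed (products):
    C=O: 8 × 829 = 6632
    O–H: 8 × 450 = 3600
    Σ(formed) = 10232 kJ
  ΔH_2 = 8145 − 10232 = −2087 kJ
ΔH_1 − ΔH_2 = −3366 kJ, so reaction 1 has the more negative ΔH; |ΔH_1 − ΔH_2| = 3366 kJ.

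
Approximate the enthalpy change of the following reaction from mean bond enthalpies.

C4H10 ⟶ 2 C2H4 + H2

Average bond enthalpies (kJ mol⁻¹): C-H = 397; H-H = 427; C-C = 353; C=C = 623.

ΔH ≈ +180 kJ

Bonds broken (reactants):
  C-C: 3 × 353 = 1059
  C-H: 10 × 397 = 3970
  Σ(broken) = 5029 kJ
Bonds formed (products):
  C-H: 8 × 397 = 3176
  C=C: 2 × 623 = 1246
  H-H: 1 × 427 = 427
  Σ(formed) = 4849 kJ
ΔH = Σ(broken) − Σ(formed) = 5029 − 4849 = +180 kJ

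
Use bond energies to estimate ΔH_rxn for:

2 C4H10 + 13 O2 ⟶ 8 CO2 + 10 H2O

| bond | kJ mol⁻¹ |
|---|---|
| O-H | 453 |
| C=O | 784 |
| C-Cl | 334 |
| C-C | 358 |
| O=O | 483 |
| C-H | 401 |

Bonds broken (reactants):
  C-C: 6 × 358 = 2148
  C-H: 20 × 401 = 8020
  O=O: 13 × 483 = 6279
  Σ(broken) = 16447 kJ
Bonds formed (products):
  C=O: 16 × 784 = 12544
  O-H: 20 × 453 = 9060
  Σ(formed) = 21604 kJ
ΔH = Σ(broken) − Σ(formed) = 16447 − 21604 = −5157 kJ

ΔH ≈ −5157 kJ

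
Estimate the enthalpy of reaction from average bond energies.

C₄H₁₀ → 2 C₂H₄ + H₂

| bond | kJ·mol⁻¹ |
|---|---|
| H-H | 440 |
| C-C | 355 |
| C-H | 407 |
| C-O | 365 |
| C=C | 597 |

ΔH ≈ +245 kJ

Bonds broken (reactants):
  C-C: 3 × 355 = 1065
  C-H: 10 × 407 = 4070
  Σ(broken) = 5135 kJ
Bonds formed (products):
  C-H: 8 × 407 = 3256
  C=C: 2 × 597 = 1194
  H-H: 1 × 440 = 440
  Σ(formed) = 4890 kJ
ΔH = Σ(broken) − Σ(formed) = 5135 − 4890 = +245 kJ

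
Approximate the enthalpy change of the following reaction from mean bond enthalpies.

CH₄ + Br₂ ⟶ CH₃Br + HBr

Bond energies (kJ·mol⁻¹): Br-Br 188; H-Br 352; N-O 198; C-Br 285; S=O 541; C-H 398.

ΔH ≈ −51 kJ

Bonds broken (reactants):
  Br-Br: 1 × 188 = 188
  C-H: 4 × 398 = 1592
  Σ(broken) = 1780 kJ
Bonds formed (products):
  C-Br: 1 × 285 = 285
  C-H: 3 × 398 = 1194
  H-Br: 1 × 352 = 352
  Σ(formed) = 1831 kJ
ΔH = Σ(broken) − Σ(formed) = 1780 − 1831 = −51 kJ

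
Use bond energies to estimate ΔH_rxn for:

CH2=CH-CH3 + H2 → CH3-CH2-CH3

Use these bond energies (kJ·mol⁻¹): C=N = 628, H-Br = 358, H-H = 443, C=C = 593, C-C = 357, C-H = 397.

ΔH ≈ −115 kJ

Bonds broken (reactants):
  C-C: 1 × 357 = 357
  C-H: 6 × 397 = 2382
  C=C: 1 × 593 = 593
  H-H: 1 × 443 = 443
  Σ(broken) = 3775 kJ
Bonds formed (products):
  C-C: 2 × 357 = 714
  C-H: 8 × 397 = 3176
  Σ(formed) = 3890 kJ
ΔH = Σ(broken) − Σ(formed) = 3775 − 3890 = −115 kJ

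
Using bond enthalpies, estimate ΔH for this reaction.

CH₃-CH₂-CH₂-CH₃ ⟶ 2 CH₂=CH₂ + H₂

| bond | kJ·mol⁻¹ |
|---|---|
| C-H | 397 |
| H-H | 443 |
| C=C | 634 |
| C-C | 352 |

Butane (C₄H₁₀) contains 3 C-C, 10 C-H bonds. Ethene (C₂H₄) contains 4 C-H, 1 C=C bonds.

ΔH ≈ +139 kJ

Bonds broken (reactants):
  C-C: 3 × 352 = 1056
  C-H: 10 × 397 = 3970
  Σ(broken) = 5026 kJ
Bonds formed (products):
  C-H: 8 × 397 = 3176
  C=C: 2 × 634 = 1268
  H-H: 1 × 443 = 443
  Σ(formed) = 4887 kJ
ΔH = Σ(broken) − Σ(formed) = 5026 − 4887 = +139 kJ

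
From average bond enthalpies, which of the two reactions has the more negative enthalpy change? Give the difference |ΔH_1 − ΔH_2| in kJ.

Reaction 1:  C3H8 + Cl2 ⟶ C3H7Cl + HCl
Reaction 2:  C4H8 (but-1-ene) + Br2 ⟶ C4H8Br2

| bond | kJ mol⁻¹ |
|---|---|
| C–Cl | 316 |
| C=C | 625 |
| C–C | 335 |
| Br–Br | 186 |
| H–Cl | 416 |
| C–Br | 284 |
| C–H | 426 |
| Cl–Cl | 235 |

Reaction 1:
  Bonds broken (reactants):
    C–C: 2 × 335 = 670
    C–H: 8 × 426 = 3408
    Cl–Cl: 1 × 235 = 235
    Σ(broken) = 4313 kJ
  Bonds formed (products):
    C–C: 2 × 335 = 670
    C–Cl: 1 × 316 = 316
    C–H: 7 × 426 = 2982
    H–Cl: 1 × 416 = 416
    Σ(formed) = 4384 kJ
  ΔH_1 = 4313 − 4384 = −71 kJ
Reaction 2:
  Bonds broken (reactants):
    Br–Br: 1 × 186 = 186
    C–C: 2 × 335 = 670
    C–H: 8 × 426 = 3408
    C=C: 1 × 625 = 625
    Σ(broken) = 4889 kJ
  Bonds formed (products):
    C–Br: 2 × 284 = 568
    C–C: 3 × 335 = 1005
    C–H: 8 × 426 = 3408
    Σ(formed) = 4981 kJ
  ΔH_2 = 4889 − 4981 = −92 kJ
ΔH_1 − ΔH_2 = +21 kJ, so reaction 2 has the more negative ΔH; |ΔH_1 − ΔH_2| = 21 kJ.

Reaction 2, by 21 kJ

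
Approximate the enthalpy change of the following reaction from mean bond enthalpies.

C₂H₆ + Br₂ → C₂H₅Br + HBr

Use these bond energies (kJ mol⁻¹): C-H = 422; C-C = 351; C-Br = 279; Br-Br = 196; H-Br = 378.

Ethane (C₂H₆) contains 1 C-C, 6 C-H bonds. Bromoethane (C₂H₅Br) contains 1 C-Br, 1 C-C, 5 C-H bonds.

ΔH ≈ −39 kJ

Bonds broken (reactants):
  Br-Br: 1 × 196 = 196
  C-C: 1 × 351 = 351
  C-H: 6 × 422 = 2532
  Σ(broken) = 3079 kJ
Bonds formed (products):
  C-Br: 1 × 279 = 279
  C-C: 1 × 351 = 351
  C-H: 5 × 422 = 2110
  H-Br: 1 × 378 = 378
  Σ(formed) = 3118 kJ
ΔH = Σ(broken) − Σ(formed) = 3079 − 3118 = −39 kJ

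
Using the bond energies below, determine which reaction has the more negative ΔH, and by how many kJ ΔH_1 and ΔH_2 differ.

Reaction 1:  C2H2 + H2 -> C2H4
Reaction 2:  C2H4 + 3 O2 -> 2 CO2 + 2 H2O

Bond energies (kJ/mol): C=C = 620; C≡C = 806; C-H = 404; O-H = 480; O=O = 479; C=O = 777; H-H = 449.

Reaction 1:
  Bonds broken (reactants):
    C≡C: 1 × 806 = 806
    C-H: 2 × 404 = 808
    H-H: 1 × 449 = 449
    Σ(broken) = 2063 kJ
  Bonds formed (products):
    C-H: 4 × 404 = 1616
    C=C: 1 × 620 = 620
    Σ(formed) = 2236 kJ
  ΔH_1 = 2063 − 2236 = −173 kJ
Reaction 2:
  Bonds broken (reactants):
    C-H: 4 × 404 = 1616
    C=C: 1 × 620 = 620
    O=O: 3 × 479 = 1437
    Σ(broken) = 3673 kJ
  Bonds formed (products):
    C=O: 4 × 777 = 3108
    O-H: 4 × 480 = 1920
    Σ(formed) = 5028 kJ
  ΔH_2 = 3673 − 5028 = −1355 kJ
ΔH_1 − ΔH_2 = +1182 kJ, so reaction 2 has the more negative ΔH; |ΔH_1 − ΔH_2| = 1182 kJ.

Reaction 2, by 1182 kJ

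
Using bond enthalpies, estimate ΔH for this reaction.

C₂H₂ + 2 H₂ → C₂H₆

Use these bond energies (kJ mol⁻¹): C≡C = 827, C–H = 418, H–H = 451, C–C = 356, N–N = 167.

ΔH ≈ −299 kJ

Bonds broken (reactants):
  C≡C: 1 × 827 = 827
  C–H: 2 × 418 = 836
  H–H: 2 × 451 = 902
  Σ(broken) = 2565 kJ
Bonds formed (products):
  C–C: 1 × 356 = 356
  C–H: 6 × 418 = 2508
  Σ(formed) = 2864 kJ
ΔH = Σ(broken) − Σ(formed) = 2565 − 2864 = −299 kJ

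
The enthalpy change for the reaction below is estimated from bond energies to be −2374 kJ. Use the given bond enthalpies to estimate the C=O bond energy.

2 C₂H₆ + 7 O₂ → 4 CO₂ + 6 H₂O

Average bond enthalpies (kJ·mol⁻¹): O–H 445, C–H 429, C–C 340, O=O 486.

Let D be the C=O bond energy.
Σ(broken) = 2×340 + 12×429 + 7×486 = 9230
Σ(formed) = 8×D + 12×445 = 5340 + 8D
ΔH = Σ(broken) − Σ(formed) = (9230) − (5340 + 8D) = +3890 − 8D
Setting this equal to −2374 kJ gives 8D = 6264, so D = 783 kJ/mol.

D(C=O) ≈ 783 kJ/mol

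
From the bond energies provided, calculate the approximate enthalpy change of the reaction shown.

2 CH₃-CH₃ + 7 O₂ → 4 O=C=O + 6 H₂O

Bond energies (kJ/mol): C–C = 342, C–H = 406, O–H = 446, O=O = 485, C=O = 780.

ΔH ≈ −2641 kJ

Bonds broken (reactants):
  C–C: 2 × 342 = 684
  C–H: 12 × 406 = 4872
  O=O: 7 × 485 = 3395
  Σ(broken) = 8951 kJ
Bonds formed (products):
  C=O: 8 × 780 = 6240
  O–H: 12 × 446 = 5352
  Σ(formed) = 11592 kJ
ΔH = Σ(broken) − Σ(formed) = 8951 − 11592 = −2641 kJ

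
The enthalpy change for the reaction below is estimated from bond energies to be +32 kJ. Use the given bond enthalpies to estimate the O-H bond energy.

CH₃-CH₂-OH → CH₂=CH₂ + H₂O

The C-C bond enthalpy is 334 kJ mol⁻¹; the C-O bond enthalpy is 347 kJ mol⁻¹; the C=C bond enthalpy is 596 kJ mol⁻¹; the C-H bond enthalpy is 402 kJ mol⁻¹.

D(O-H) ≈ 455 kJ/mol

Let D be the O-H bond energy.
Σ(broken) = 1×334 + 5×402 + 1×347 + 1×D = 2691 + D
Σ(formed) = 4×402 + 1×596 + 2×D = 2204 + 2D
ΔH = Σ(broken) − Σ(formed) = (2691 + D) − (2204 + 2D) = +487 − D
Setting this equal to +32 kJ gives D = 455 kJ/mol.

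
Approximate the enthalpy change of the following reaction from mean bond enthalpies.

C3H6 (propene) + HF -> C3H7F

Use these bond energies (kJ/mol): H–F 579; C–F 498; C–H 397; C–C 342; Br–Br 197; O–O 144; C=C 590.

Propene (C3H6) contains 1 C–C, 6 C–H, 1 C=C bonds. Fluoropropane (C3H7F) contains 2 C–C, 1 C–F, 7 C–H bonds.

Bonds broken (reactants):
  C–C: 1 × 342 = 342
  C–H: 6 × 397 = 2382
  C=C: 1 × 590 = 590
  H–F: 1 × 579 = 579
  Σ(broken) = 3893 kJ
Bonds formed (products):
  C–C: 2 × 342 = 684
  C–F: 1 × 498 = 498
  C–H: 7 × 397 = 2779
  Σ(formed) = 3961 kJ
ΔH = Σ(broken) − Σ(formed) = 3893 − 3961 = −68 kJ

ΔH ≈ −68 kJ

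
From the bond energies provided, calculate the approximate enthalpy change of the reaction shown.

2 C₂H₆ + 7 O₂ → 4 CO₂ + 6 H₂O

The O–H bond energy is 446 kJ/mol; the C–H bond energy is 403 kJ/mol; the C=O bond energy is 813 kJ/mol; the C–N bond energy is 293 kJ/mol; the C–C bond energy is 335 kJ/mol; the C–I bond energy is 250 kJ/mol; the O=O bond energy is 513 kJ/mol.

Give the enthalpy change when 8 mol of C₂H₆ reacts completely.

ΔH = −11036 kJ

Bonds broken (reactants):
  C–C: 2 × 335 = 670
  C–H: 12 × 403 = 4836
  O=O: 7 × 513 = 3591
  Σ(broken) = 9097 kJ
Bonds formed (products):
  C=O: 8 × 813 = 6504
  O–H: 12 × 446 = 5352
  Σ(formed) = 11856 kJ
ΔH = Σ(broken) − Σ(formed) = 9097 − 11856 = −2759 kJ
For 4× the reaction as written: 4 × (−2759) = −11036 kJ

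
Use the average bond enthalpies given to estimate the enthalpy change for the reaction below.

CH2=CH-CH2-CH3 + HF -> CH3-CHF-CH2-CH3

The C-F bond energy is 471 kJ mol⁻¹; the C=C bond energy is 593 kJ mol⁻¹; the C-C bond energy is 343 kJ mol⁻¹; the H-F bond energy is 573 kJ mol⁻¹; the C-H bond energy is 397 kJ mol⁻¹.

Bonds broken (reactants):
  C-C: 2 × 343 = 686
  C-H: 8 × 397 = 3176
  C=C: 1 × 593 = 593
  H-F: 1 × 573 = 573
  Σ(broken) = 5028 kJ
Bonds formed (products):
  C-C: 3 × 343 = 1029
  C-F: 1 × 471 = 471
  C-H: 9 × 397 = 3573
  Σ(formed) = 5073 kJ
ΔH = Σ(broken) − Σ(formed) = 5028 − 5073 = −45 kJ

ΔH ≈ −45 kJ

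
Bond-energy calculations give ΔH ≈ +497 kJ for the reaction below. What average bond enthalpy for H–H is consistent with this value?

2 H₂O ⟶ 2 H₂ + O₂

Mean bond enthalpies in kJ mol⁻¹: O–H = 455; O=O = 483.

D(H–H) ≈ 420 kJ/mol

Let D be the H–H bond energy.
Σ(broken) = 4×455 = 1820
Σ(formed) = 2×D + 1×483 = 483 + 2D
ΔH = Σ(broken) − Σ(formed) = (1820) − (483 + 2D) = +1337 − 2D
Setting this equal to +497 kJ gives 2D = 840, so D = 420 kJ/mol.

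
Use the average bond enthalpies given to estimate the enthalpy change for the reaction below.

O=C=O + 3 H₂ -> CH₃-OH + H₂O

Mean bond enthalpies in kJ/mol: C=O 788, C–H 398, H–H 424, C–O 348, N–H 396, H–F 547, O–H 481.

ΔH ≈ −137 kJ

Bonds broken (reactants):
  C=O: 2 × 788 = 1576
  H–H: 3 × 424 = 1272
  Σ(broken) = 2848 kJ
Bonds formed (products):
  C–H: 3 × 398 = 1194
  C–O: 1 × 348 = 348
  O–H: 3 × 481 = 1443
  Σ(formed) = 2985 kJ
ΔH = Σ(broken) − Σ(formed) = 2848 − 2985 = −137 kJ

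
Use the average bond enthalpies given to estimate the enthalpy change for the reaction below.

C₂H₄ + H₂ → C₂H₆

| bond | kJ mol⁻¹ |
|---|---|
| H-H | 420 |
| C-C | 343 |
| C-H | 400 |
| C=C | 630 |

ΔH ≈ −93 kJ

Bonds broken (reactants):
  C-H: 4 × 400 = 1600
  C=C: 1 × 630 = 630
  H-H: 1 × 420 = 420
  Σ(broken) = 2650 kJ
Bonds formed (products):
  C-C: 1 × 343 = 343
  C-H: 6 × 400 = 2400
  Σ(formed) = 2743 kJ
ΔH = Σ(broken) − Σ(formed) = 2650 − 2743 = −93 kJ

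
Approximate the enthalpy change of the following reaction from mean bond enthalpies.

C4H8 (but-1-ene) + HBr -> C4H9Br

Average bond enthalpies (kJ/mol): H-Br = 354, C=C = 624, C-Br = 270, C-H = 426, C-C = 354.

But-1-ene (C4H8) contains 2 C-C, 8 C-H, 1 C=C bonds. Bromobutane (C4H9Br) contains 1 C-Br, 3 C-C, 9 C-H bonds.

ΔH ≈ −72 kJ

Bonds broken (reactants):
  C-C: 2 × 354 = 708
  C-H: 8 × 426 = 3408
  C=C: 1 × 624 = 624
  H-Br: 1 × 354 = 354
  Σ(broken) = 5094 kJ
Bonds formed (products):
  C-Br: 1 × 270 = 270
  C-C: 3 × 354 = 1062
  C-H: 9 × 426 = 3834
  Σ(formed) = 5166 kJ
ΔH = Σ(broken) − Σ(formed) = 5094 − 5166 = −72 kJ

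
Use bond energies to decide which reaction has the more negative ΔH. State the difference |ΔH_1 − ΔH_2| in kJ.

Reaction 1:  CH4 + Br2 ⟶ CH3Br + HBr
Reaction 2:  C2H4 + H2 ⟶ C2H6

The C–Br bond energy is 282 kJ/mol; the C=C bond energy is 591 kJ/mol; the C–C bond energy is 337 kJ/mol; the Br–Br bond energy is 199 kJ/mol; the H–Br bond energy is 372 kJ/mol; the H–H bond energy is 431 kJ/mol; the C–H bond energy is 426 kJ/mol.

Reaction 1:
  Bonds broken (reactants):
    Br–Br: 1 × 199 = 199
    C–H: 4 × 426 = 1704
    Σ(broken) = 1903 kJ
  Bonds formed (products):
    C–Br: 1 × 282 = 282
    C–H: 3 × 426 = 1278
    H–Br: 1 × 372 = 372
    Σ(formed) = 1932 kJ
  ΔH_1 = 1903 − 1932 = −29 kJ
Reaction 2:
  Bonds broken (reactants):
    C–H: 4 × 426 = 1704
    C=C: 1 × 591 = 591
    H–H: 1 × 431 = 431
    Σ(broken) = 2726 kJ
  Bonds formed (products):
    C–C: 1 × 337 = 337
    C–H: 6 × 426 = 2556
    Σ(formed) = 2893 kJ
  ΔH_2 = 2726 − 2893 = −167 kJ
ΔH_1 − ΔH_2 = +138 kJ, so reaction 2 has the more negative ΔH; |ΔH_1 − ΔH_2| = 138 kJ.

Reaction 2, by 138 kJ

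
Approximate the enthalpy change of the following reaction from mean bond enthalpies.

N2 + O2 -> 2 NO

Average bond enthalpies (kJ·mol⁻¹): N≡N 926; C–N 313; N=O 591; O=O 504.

Bonds broken (reactants):
  N≡N: 1 × 926 = 926
  O=O: 1 × 504 = 504
  Σ(broken) = 1430 kJ
Bonds formed (products):
  N=O: 2 × 591 = 1182
  Σ(formed) = 1182 kJ
ΔH = Σ(broken) − Σ(formed) = 1430 − 1182 = +248 kJ

ΔH ≈ +248 kJ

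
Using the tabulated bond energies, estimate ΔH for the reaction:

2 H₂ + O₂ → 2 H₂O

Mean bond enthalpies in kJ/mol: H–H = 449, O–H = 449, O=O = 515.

ΔH ≈ −383 kJ

Bonds broken (reactants):
  H–H: 2 × 449 = 898
  O=O: 1 × 515 = 515
  Σ(broken) = 1413 kJ
Bonds formed (products):
  O–H: 4 × 449 = 1796
  Σ(formed) = 1796 kJ
ΔH = Σ(broken) − Σ(formed) = 1413 − 1796 = −383 kJ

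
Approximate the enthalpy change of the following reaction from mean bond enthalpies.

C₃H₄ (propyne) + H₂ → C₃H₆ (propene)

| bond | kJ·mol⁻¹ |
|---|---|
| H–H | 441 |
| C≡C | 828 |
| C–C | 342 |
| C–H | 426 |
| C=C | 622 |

Bonds broken (reactants):
  C≡C: 1 × 828 = 828
  C–C: 1 × 342 = 342
  C–H: 4 × 426 = 1704
  H–H: 1 × 441 = 441
  Σ(broken) = 3315 kJ
Bonds formed (products):
  C–C: 1 × 342 = 342
  C–H: 6 × 426 = 2556
  C=C: 1 × 622 = 622
  Σ(formed) = 3520 kJ
ΔH = Σ(broken) − Σ(formed) = 3315 − 3520 = −205 kJ

ΔH ≈ −205 kJ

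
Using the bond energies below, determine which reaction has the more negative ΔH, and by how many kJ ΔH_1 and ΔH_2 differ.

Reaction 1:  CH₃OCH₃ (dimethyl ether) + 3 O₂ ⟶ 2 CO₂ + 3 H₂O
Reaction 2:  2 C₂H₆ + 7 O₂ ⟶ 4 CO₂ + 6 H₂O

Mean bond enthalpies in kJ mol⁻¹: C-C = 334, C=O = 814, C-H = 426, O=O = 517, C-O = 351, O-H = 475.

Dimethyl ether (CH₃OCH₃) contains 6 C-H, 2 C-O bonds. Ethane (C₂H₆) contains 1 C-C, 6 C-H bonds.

Reaction 1:
  Bonds broken (reactants):
    C-H: 6 × 426 = 2556
    C-O: 2 × 351 = 702
    O=O: 3 × 517 = 1551
    Σ(broken) = 4809 kJ
  Bonds formed (products):
    C=O: 4 × 814 = 3256
    O-H: 6 × 475 = 2850
    Σ(formed) = 6106 kJ
  ΔH_1 = 4809 − 6106 = −1297 kJ
Reaction 2:
  Bonds broken (reactants):
    C-C: 2 × 334 = 668
    C-H: 12 × 426 = 5112
    O=O: 7 × 517 = 3619
    Σ(broken) = 9399 kJ
  Bonds formed (products):
    C=O: 8 × 814 = 6512
    O-H: 12 × 475 = 5700
    Σ(formed) = 12212 kJ
  ΔH_2 = 9399 − 12212 = −2813 kJ
ΔH_1 − ΔH_2 = +1516 kJ, so reaction 2 has the more negative ΔH; |ΔH_1 − ΔH_2| = 1516 kJ.

Reaction 2, by 1516 kJ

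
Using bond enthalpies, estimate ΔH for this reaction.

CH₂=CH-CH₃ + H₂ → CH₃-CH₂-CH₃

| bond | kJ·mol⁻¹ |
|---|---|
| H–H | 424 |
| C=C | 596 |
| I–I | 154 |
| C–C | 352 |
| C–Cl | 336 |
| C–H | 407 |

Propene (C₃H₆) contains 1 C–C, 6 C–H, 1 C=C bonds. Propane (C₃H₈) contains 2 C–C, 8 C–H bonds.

Bonds broken (reactants):
  C–C: 1 × 352 = 352
  C–H: 6 × 407 = 2442
  C=C: 1 × 596 = 596
  H–H: 1 × 424 = 424
  Σ(broken) = 3814 kJ
Bonds formed (products):
  C–C: 2 × 352 = 704
  C–H: 8 × 407 = 3256
  Σ(formed) = 3960 kJ
ΔH = Σ(broken) − Σ(formed) = 3814 − 3960 = −146 kJ

ΔH ≈ −146 kJ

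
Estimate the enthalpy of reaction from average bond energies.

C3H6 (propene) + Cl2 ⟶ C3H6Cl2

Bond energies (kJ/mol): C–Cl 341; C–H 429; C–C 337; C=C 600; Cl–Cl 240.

Bonds broken (reactants):
  C–C: 1 × 337 = 337
  C–H: 6 × 429 = 2574
  C=C: 1 × 600 = 600
  Cl–Cl: 1 × 240 = 240
  Σ(broken) = 3751 kJ
Bonds formed (products):
  C–C: 2 × 337 = 674
  C–Cl: 2 × 341 = 682
  C–H: 6 × 429 = 2574
  Σ(formed) = 3930 kJ
ΔH = Σ(broken) − Σ(formed) = 3751 − 3930 = −179 kJ

ΔH ≈ −179 kJ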